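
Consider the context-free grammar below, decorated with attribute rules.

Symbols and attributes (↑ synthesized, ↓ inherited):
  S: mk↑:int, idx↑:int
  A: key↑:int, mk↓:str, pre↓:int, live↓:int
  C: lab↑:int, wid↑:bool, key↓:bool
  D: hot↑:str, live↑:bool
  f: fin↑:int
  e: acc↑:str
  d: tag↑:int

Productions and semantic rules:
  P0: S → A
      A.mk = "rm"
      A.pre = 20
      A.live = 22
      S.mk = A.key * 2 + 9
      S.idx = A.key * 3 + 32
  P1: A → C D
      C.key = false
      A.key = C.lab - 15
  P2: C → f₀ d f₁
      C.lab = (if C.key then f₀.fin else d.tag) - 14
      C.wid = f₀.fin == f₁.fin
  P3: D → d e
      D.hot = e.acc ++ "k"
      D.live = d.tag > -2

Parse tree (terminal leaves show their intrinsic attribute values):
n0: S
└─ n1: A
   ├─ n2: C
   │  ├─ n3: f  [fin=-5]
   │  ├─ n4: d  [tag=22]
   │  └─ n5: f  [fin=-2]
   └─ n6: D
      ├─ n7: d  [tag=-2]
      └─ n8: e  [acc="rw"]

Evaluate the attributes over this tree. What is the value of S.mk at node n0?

-5

1. n1.mk = "rm"  ["rm"]
2. n1.pre = 20  [20]
3. n1.live = 22  [22]
4. n2.key = false  [false]
5. n3.fin = -5  [terminal]
6. n4.tag = 22  [terminal]
7. n5.fin = -2  [terminal]
8. n2.lab = 8  [(if C.key then f₀.fin else d.tag) - 14]
9. n2.wid = false  [f₀.fin == f₁.fin]
10. n7.tag = -2  [terminal]
11. n8.acc = "rw"  [terminal]
12. n6.hot = "rwk"  [e.acc ++ "k"]
13. n6.live = false  [d.tag > -2]
14. n1.key = -7  [C.lab - 15]
15. n0.mk = -5  [A.key * 2 + 9]
16. n0.idx = 11  [A.key * 3 + 32]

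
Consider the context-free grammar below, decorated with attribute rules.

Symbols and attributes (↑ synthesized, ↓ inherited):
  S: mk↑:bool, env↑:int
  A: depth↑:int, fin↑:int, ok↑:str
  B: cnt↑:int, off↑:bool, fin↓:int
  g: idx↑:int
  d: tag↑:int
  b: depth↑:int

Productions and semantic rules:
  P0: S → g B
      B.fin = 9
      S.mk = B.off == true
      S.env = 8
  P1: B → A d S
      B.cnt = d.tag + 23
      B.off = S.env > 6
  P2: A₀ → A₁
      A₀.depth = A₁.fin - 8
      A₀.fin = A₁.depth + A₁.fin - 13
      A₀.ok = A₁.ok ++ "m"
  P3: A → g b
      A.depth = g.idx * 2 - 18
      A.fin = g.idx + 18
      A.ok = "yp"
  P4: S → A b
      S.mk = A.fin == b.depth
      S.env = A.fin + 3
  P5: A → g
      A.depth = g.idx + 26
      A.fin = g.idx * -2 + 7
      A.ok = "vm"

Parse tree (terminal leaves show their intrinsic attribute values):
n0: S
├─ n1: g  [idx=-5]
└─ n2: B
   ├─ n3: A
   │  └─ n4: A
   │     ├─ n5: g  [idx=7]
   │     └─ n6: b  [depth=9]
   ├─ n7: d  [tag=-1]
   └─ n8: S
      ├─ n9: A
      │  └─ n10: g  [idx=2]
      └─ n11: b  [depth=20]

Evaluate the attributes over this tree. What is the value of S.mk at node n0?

false

1. n1.idx = -5  [terminal]
2. n2.fin = 9  [9]
3. n5.idx = 7  [terminal]
4. n6.depth = 9  [terminal]
5. n4.depth = -4  [g.idx * 2 - 18]
6. n4.fin = 25  [g.idx + 18]
7. n4.ok = "yp"  ["yp"]
8. n3.depth = 17  [A₁.fin - 8]
9. n3.fin = 8  [A₁.depth + A₁.fin - 13]
10. n3.ok = "ypm"  [A₁.ok ++ "m"]
11. n7.tag = -1  [terminal]
12. n10.idx = 2  [terminal]
13. n9.depth = 28  [g.idx + 26]
14. n9.fin = 3  [g.idx * -2 + 7]
15. n9.ok = "vm"  ["vm"]
16. n11.depth = 20  [terminal]
17. n8.mk = false  [A.fin == b.depth]
18. n8.env = 6  [A.fin + 3]
19. n2.cnt = 22  [d.tag + 23]
20. n2.off = false  [S.env > 6]
21. n0.mk = false  [B.off == true]
22. n0.env = 8  [8]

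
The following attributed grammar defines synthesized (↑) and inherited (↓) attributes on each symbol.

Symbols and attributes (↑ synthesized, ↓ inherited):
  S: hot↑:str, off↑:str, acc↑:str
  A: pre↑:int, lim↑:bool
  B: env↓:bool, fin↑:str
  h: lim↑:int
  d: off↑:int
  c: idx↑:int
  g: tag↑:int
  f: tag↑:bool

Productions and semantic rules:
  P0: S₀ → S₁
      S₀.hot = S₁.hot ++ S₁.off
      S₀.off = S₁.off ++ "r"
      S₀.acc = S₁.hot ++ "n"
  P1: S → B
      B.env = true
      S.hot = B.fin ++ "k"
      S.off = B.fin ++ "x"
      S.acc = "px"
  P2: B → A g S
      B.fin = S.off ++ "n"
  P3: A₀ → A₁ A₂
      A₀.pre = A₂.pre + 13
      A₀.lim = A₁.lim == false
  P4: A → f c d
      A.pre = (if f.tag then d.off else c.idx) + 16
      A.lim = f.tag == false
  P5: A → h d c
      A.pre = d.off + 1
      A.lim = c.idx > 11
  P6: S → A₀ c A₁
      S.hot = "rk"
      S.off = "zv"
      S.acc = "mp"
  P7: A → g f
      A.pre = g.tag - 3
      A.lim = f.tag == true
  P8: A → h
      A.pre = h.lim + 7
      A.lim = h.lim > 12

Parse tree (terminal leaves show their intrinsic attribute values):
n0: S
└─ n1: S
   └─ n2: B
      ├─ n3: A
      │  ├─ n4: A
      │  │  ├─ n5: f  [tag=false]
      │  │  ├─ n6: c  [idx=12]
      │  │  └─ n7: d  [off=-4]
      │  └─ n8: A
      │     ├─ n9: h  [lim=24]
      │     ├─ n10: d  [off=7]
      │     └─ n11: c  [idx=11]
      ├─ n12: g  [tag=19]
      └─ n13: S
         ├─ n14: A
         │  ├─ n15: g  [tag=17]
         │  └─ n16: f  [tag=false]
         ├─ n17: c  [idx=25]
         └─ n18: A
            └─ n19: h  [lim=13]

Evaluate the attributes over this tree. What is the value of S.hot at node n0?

1. n2.env = true  [true]
2. n5.tag = false  [terminal]
3. n6.idx = 12  [terminal]
4. n7.off = -4  [terminal]
5. n4.pre = 28  [(if f.tag then d.off else c.idx) + 16]
6. n4.lim = true  [f.tag == false]
7. n9.lim = 24  [terminal]
8. n10.off = 7  [terminal]
9. n11.idx = 11  [terminal]
10. n8.pre = 8  [d.off + 1]
11. n8.lim = false  [c.idx > 11]
12. n3.pre = 21  [A₂.pre + 13]
13. n3.lim = false  [A₁.lim == false]
14. n12.tag = 19  [terminal]
15. n15.tag = 17  [terminal]
16. n16.tag = false  [terminal]
17. n14.pre = 14  [g.tag - 3]
18. n14.lim = false  [f.tag == true]
19. n17.idx = 25  [terminal]
20. n19.lim = 13  [terminal]
21. n18.pre = 20  [h.lim + 7]
22. n18.lim = true  [h.lim > 12]
23. n13.hot = "rk"  ["rk"]
24. n13.off = "zv"  ["zv"]
25. n13.acc = "mp"  ["mp"]
26. n2.fin = "zvn"  [S.off ++ "n"]
27. n1.hot = "zvnk"  [B.fin ++ "k"]
28. n1.off = "zvnx"  [B.fin ++ "x"]
29. n1.acc = "px"  ["px"]
30. n0.hot = "zvnkzvnx"  [S₁.hot ++ S₁.off]
31. n0.off = "zvnxr"  [S₁.off ++ "r"]
32. n0.acc = "zvnkn"  [S₁.hot ++ "n"]

"zvnkzvnx"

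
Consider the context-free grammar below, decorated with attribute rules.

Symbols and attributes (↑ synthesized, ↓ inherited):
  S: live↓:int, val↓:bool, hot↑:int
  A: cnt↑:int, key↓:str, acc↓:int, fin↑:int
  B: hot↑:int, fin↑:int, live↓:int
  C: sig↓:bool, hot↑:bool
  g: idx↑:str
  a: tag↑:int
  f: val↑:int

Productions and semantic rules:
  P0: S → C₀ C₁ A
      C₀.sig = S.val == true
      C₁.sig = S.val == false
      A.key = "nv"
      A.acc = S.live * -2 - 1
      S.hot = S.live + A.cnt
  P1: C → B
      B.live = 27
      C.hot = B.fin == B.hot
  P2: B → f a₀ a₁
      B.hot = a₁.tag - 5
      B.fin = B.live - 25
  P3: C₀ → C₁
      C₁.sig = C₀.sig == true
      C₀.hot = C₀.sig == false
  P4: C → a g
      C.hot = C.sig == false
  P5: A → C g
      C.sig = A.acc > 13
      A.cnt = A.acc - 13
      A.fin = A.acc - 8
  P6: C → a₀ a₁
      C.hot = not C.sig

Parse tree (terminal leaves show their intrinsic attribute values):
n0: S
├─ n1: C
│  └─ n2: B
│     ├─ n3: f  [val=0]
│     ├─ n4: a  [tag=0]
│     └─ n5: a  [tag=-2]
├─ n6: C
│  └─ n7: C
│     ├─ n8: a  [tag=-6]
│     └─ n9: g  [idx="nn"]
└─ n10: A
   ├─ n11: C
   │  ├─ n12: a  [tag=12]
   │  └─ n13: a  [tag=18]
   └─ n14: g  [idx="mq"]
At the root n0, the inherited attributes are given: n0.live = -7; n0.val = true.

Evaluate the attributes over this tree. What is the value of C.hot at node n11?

true

1. n0.live = -7  [given at root]
2. n0.val = true  [given at root]
3. n1.sig = true  [S.val == true]
4. n2.live = 27  [27]
5. n3.val = 0  [terminal]
6. n4.tag = 0  [terminal]
7. n5.tag = -2  [terminal]
8. n2.hot = -7  [a₁.tag - 5]
9. n2.fin = 2  [B.live - 25]
10. n1.hot = false  [B.fin == B.hot]
11. n6.sig = false  [S.val == false]
12. n7.sig = false  [C₀.sig == true]
13. n8.tag = -6  [terminal]
14. n9.idx = "nn"  [terminal]
15. n7.hot = true  [C.sig == false]
16. n6.hot = true  [C₀.sig == false]
17. n10.key = "nv"  ["nv"]
18. n10.acc = 13  [S.live * -2 - 1]
19. n11.sig = false  [A.acc > 13]
20. n12.tag = 12  [terminal]
21. n13.tag = 18  [terminal]
22. n11.hot = true  [not C.sig]
23. n14.idx = "mq"  [terminal]
24. n10.cnt = 0  [A.acc - 13]
25. n10.fin = 5  [A.acc - 8]
26. n0.hot = -7  [S.live + A.cnt]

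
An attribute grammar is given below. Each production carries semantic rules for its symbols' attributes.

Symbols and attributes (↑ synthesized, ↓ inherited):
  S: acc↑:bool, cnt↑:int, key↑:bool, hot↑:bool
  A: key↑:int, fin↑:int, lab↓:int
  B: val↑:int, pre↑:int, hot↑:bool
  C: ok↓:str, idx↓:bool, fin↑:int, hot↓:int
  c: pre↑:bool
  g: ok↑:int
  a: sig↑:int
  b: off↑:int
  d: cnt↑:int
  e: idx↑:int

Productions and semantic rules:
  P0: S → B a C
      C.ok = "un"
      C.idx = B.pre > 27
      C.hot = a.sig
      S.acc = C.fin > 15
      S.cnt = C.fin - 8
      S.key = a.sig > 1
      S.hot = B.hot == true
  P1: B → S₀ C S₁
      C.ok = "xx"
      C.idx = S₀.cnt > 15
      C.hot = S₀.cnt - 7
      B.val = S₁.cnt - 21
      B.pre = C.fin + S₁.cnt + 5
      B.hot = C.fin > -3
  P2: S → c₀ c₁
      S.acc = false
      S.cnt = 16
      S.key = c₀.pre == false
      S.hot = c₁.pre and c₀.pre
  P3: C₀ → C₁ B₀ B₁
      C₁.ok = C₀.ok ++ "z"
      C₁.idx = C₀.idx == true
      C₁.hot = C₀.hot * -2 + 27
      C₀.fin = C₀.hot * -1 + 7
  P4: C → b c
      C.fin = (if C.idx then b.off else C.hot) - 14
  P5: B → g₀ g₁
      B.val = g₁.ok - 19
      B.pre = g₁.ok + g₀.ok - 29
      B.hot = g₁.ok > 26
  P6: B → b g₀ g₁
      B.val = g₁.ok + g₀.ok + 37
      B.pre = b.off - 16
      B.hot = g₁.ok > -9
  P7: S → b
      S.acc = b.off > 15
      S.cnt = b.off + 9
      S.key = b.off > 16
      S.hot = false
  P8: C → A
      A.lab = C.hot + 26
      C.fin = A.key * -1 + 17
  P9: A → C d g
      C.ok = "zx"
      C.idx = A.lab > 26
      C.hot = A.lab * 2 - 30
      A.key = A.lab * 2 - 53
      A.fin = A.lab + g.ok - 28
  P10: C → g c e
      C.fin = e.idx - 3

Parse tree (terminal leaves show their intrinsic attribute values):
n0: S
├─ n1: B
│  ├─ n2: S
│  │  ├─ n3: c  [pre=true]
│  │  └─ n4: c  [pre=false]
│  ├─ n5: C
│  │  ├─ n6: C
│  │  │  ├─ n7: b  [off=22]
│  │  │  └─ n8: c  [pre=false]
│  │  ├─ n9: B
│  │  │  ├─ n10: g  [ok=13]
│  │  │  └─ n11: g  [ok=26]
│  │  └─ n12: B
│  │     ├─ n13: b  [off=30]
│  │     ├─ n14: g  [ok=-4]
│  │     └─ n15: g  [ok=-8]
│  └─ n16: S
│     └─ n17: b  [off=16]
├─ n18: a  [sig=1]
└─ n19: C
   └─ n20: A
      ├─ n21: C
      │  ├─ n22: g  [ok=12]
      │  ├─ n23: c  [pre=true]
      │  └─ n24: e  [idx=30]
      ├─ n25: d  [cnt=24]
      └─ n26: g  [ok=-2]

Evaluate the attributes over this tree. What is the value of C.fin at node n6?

8

1. n3.pre = true  [terminal]
2. n4.pre = false  [terminal]
3. n2.acc = false  [false]
4. n2.cnt = 16  [16]
5. n2.key = false  [c₀.pre == false]
6. n2.hot = false  [c₁.pre and c₀.pre]
7. n5.ok = "xx"  ["xx"]
8. n5.idx = true  [S₀.cnt > 15]
9. n5.hot = 9  [S₀.cnt - 7]
10. n6.ok = "xxz"  [C₀.ok ++ "z"]
11. n6.idx = true  [C₀.idx == true]
12. n6.hot = 9  [C₀.hot * -2 + 27]
13. n7.off = 22  [terminal]
14. n8.pre = false  [terminal]
15. n6.fin = 8  [(if C.idx then b.off else C.hot) - 14]
16. n10.ok = 13  [terminal]
17. n11.ok = 26  [terminal]
18. n9.val = 7  [g₁.ok - 19]
19. n9.pre = 10  [g₁.ok + g₀.ok - 29]
20. n9.hot = false  [g₁.ok > 26]
21. n13.off = 30  [terminal]
22. n14.ok = -4  [terminal]
23. n15.ok = -8  [terminal]
24. n12.val = 25  [g₁.ok + g₀.ok + 37]
25. n12.pre = 14  [b.off - 16]
26. n12.hot = true  [g₁.ok > -9]
27. n5.fin = -2  [C₀.hot * -1 + 7]
28. n17.off = 16  [terminal]
29. n16.acc = true  [b.off > 15]
30. n16.cnt = 25  [b.off + 9]
31. n16.key = false  [b.off > 16]
32. n16.hot = false  [false]
33. n1.val = 4  [S₁.cnt - 21]
34. n1.pre = 28  [C.fin + S₁.cnt + 5]
35. n1.hot = true  [C.fin > -3]
36. n18.sig = 1  [terminal]
37. n19.ok = "un"  ["un"]
38. n19.idx = true  [B.pre > 27]
39. n19.hot = 1  [a.sig]
40. n20.lab = 27  [C.hot + 26]
41. n21.ok = "zx"  ["zx"]
42. n21.idx = true  [A.lab > 26]
43. n21.hot = 24  [A.lab * 2 - 30]
44. n22.ok = 12  [terminal]
45. n23.pre = true  [terminal]
46. n24.idx = 30  [terminal]
47. n21.fin = 27  [e.idx - 3]
48. n25.cnt = 24  [terminal]
49. n26.ok = -2  [terminal]
50. n20.key = 1  [A.lab * 2 - 53]
51. n20.fin = -3  [A.lab + g.ok - 28]
52. n19.fin = 16  [A.key * -1 + 17]
53. n0.acc = true  [C.fin > 15]
54. n0.cnt = 8  [C.fin - 8]
55. n0.key = false  [a.sig > 1]
56. n0.hot = true  [B.hot == true]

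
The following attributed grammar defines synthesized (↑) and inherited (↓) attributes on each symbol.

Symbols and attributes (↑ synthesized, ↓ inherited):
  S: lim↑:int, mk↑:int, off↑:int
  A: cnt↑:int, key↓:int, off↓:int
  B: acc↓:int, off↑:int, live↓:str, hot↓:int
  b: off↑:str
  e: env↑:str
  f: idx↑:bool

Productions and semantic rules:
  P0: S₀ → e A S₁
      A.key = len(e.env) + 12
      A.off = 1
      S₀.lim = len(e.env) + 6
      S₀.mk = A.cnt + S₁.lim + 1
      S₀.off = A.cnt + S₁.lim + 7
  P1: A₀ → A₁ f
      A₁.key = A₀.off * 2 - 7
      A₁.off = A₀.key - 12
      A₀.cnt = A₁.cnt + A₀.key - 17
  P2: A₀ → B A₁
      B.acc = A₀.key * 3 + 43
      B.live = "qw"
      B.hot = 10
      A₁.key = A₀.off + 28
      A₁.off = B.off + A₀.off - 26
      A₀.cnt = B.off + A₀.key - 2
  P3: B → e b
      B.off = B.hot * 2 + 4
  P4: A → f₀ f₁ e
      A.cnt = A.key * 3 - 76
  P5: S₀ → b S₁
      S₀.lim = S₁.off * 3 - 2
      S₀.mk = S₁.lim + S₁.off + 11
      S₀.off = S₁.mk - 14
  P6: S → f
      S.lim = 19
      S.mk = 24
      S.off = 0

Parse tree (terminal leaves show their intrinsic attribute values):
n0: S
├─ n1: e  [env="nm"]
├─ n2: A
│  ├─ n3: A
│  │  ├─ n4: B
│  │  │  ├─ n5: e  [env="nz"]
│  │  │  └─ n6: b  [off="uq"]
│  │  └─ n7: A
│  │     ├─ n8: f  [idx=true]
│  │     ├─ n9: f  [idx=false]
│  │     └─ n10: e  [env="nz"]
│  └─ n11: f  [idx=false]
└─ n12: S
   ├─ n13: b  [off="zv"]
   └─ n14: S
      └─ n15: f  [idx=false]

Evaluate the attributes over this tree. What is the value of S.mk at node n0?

13

1. n1.env = "nm"  [terminal]
2. n2.key = 14  [len(e.env) + 12]
3. n2.off = 1  [1]
4. n3.key = -5  [A₀.off * 2 - 7]
5. n3.off = 2  [A₀.key - 12]
6. n4.acc = 28  [A₀.key * 3 + 43]
7. n4.live = "qw"  ["qw"]
8. n4.hot = 10  [10]
9. n5.env = "nz"  [terminal]
10. n6.off = "uq"  [terminal]
11. n4.off = 24  [B.hot * 2 + 4]
12. n7.key = 30  [A₀.off + 28]
13. n7.off = 0  [B.off + A₀.off - 26]
14. n8.idx = true  [terminal]
15. n9.idx = false  [terminal]
16. n10.env = "nz"  [terminal]
17. n7.cnt = 14  [A.key * 3 - 76]
18. n3.cnt = 17  [B.off + A₀.key - 2]
19. n11.idx = false  [terminal]
20. n2.cnt = 14  [A₁.cnt + A₀.key - 17]
21. n13.off = "zv"  [terminal]
22. n15.idx = false  [terminal]
23. n14.lim = 19  [19]
24. n14.mk = 24  [24]
25. n14.off = 0  [0]
26. n12.lim = -2  [S₁.off * 3 - 2]
27. n12.mk = 30  [S₁.lim + S₁.off + 11]
28. n12.off = 10  [S₁.mk - 14]
29. n0.lim = 8  [len(e.env) + 6]
30. n0.mk = 13  [A.cnt + S₁.lim + 1]
31. n0.off = 19  [A.cnt + S₁.lim + 7]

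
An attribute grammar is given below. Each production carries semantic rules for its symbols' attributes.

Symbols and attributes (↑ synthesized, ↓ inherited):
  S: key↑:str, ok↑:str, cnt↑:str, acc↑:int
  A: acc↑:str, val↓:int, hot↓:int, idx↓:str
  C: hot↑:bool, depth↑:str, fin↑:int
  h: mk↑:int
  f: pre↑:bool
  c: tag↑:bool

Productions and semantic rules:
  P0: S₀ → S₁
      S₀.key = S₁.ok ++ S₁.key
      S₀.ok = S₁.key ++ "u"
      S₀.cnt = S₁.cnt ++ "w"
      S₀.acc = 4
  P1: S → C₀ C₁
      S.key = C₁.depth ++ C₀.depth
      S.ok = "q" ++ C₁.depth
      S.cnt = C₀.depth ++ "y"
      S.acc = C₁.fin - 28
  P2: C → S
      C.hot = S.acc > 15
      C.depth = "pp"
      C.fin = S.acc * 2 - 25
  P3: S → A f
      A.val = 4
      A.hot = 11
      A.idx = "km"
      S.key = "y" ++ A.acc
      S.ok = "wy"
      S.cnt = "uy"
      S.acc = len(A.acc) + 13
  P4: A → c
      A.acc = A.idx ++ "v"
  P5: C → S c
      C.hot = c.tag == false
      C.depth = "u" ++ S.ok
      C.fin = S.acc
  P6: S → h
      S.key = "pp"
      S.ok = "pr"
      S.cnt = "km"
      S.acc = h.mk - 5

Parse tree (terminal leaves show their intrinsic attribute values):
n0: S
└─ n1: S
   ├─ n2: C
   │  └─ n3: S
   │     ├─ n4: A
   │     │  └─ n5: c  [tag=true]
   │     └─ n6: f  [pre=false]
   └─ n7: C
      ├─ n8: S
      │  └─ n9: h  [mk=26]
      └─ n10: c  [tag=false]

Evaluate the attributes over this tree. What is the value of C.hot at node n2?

true

1. n4.val = 4  [4]
2. n4.hot = 11  [11]
3. n4.idx = "km"  ["km"]
4. n5.tag = true  [terminal]
5. n4.acc = "kmv"  [A.idx ++ "v"]
6. n6.pre = false  [terminal]
7. n3.key = "ykmv"  ["y" ++ A.acc]
8. n3.ok = "wy"  ["wy"]
9. n3.cnt = "uy"  ["uy"]
10. n3.acc = 16  [len(A.acc) + 13]
11. n2.hot = true  [S.acc > 15]
12. n2.depth = "pp"  ["pp"]
13. n2.fin = 7  [S.acc * 2 - 25]
14. n9.mk = 26  [terminal]
15. n8.key = "pp"  ["pp"]
16. n8.ok = "pr"  ["pr"]
17. n8.cnt = "km"  ["km"]
18. n8.acc = 21  [h.mk - 5]
19. n10.tag = false  [terminal]
20. n7.hot = true  [c.tag == false]
21. n7.depth = "upr"  ["u" ++ S.ok]
22. n7.fin = 21  [S.acc]
23. n1.key = "uprpp"  [C₁.depth ++ C₀.depth]
24. n1.ok = "qupr"  ["q" ++ C₁.depth]
25. n1.cnt = "ppy"  [C₀.depth ++ "y"]
26. n1.acc = -7  [C₁.fin - 28]
27. n0.key = "qupruprpp"  [S₁.ok ++ S₁.key]
28. n0.ok = "uprppu"  [S₁.key ++ "u"]
29. n0.cnt = "ppyw"  [S₁.cnt ++ "w"]
30. n0.acc = 4  [4]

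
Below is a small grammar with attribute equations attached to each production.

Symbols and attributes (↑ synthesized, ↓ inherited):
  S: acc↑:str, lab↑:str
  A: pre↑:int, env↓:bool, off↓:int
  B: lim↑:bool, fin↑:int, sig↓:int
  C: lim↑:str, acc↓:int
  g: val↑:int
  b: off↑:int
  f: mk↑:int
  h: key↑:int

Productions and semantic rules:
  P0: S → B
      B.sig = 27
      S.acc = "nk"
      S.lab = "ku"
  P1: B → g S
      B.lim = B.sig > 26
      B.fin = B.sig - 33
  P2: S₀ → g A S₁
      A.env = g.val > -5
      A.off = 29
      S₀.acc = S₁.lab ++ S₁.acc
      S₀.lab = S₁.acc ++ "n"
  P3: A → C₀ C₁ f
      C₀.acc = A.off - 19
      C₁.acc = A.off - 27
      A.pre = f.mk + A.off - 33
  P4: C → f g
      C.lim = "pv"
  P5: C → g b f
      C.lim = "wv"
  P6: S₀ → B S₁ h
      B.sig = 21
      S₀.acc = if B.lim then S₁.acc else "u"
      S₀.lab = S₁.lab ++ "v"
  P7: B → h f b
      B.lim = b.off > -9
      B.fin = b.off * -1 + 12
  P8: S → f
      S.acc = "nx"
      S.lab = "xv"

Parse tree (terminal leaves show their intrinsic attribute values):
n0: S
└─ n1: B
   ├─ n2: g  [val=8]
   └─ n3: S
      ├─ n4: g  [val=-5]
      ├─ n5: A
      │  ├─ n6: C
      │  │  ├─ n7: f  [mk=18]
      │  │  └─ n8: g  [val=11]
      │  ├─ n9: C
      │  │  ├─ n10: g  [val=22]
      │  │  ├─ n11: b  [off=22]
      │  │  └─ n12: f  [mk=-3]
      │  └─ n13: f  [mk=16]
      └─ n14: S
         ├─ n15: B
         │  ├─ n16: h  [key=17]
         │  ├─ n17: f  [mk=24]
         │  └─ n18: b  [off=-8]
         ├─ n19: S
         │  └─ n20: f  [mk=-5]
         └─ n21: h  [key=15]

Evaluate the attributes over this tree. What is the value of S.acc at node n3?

1. n1.sig = 27  [27]
2. n2.val = 8  [terminal]
3. n4.val = -5  [terminal]
4. n5.env = false  [g.val > -5]
5. n5.off = 29  [29]
6. n6.acc = 10  [A.off - 19]
7. n7.mk = 18  [terminal]
8. n8.val = 11  [terminal]
9. n6.lim = "pv"  ["pv"]
10. n9.acc = 2  [A.off - 27]
11. n10.val = 22  [terminal]
12. n11.off = 22  [terminal]
13. n12.mk = -3  [terminal]
14. n9.lim = "wv"  ["wv"]
15. n13.mk = 16  [terminal]
16. n5.pre = 12  [f.mk + A.off - 33]
17. n15.sig = 21  [21]
18. n16.key = 17  [terminal]
19. n17.mk = 24  [terminal]
20. n18.off = -8  [terminal]
21. n15.lim = true  [b.off > -9]
22. n15.fin = 20  [b.off * -1 + 12]
23. n20.mk = -5  [terminal]
24. n19.acc = "nx"  ["nx"]
25. n19.lab = "xv"  ["xv"]
26. n21.key = 15  [terminal]
27. n14.acc = "nx"  [if B.lim then S₁.acc else "u"]
28. n14.lab = "xvv"  [S₁.lab ++ "v"]
29. n3.acc = "xvvnx"  [S₁.lab ++ S₁.acc]
30. n3.lab = "nxn"  [S₁.acc ++ "n"]
31. n1.lim = true  [B.sig > 26]
32. n1.fin = -6  [B.sig - 33]
33. n0.acc = "nk"  ["nk"]
34. n0.lab = "ku"  ["ku"]

"xvvnx"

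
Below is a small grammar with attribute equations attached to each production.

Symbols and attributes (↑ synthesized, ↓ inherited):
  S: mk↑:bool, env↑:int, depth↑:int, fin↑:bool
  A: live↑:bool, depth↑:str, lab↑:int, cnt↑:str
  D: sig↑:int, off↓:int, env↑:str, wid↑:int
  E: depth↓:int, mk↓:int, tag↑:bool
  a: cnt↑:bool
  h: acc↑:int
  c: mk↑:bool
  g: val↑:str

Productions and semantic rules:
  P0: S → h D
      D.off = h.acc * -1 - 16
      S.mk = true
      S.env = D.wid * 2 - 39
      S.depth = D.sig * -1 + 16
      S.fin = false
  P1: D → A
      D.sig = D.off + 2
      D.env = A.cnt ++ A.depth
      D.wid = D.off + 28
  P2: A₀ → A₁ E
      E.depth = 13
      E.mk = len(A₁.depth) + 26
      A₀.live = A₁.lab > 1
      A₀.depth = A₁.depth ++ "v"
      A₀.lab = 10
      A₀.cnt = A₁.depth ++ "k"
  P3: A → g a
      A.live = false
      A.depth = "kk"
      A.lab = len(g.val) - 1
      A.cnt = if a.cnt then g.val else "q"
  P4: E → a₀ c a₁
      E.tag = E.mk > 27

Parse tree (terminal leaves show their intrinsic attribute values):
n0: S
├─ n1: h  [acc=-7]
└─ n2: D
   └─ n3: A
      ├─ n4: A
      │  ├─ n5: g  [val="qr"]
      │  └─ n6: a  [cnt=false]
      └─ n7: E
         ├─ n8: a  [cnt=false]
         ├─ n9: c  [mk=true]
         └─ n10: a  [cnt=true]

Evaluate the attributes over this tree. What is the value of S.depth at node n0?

1. n1.acc = -7  [terminal]
2. n2.off = -9  [h.acc * -1 - 16]
3. n5.val = "qr"  [terminal]
4. n6.cnt = false  [terminal]
5. n4.live = false  [false]
6. n4.depth = "kk"  ["kk"]
7. n4.lab = 1  [len(g.val) - 1]
8. n4.cnt = "q"  [if a.cnt then g.val else "q"]
9. n7.depth = 13  [13]
10. n7.mk = 28  [len(A₁.depth) + 26]
11. n8.cnt = false  [terminal]
12. n9.mk = true  [terminal]
13. n10.cnt = true  [terminal]
14. n7.tag = true  [E.mk > 27]
15. n3.live = false  [A₁.lab > 1]
16. n3.depth = "kkv"  [A₁.depth ++ "v"]
17. n3.lab = 10  [10]
18. n3.cnt = "kkk"  [A₁.depth ++ "k"]
19. n2.sig = -7  [D.off + 2]
20. n2.env = "kkkkkv"  [A.cnt ++ A.depth]
21. n2.wid = 19  [D.off + 28]
22. n0.mk = true  [true]
23. n0.env = -1  [D.wid * 2 - 39]
24. n0.depth = 23  [D.sig * -1 + 16]
25. n0.fin = false  [false]

23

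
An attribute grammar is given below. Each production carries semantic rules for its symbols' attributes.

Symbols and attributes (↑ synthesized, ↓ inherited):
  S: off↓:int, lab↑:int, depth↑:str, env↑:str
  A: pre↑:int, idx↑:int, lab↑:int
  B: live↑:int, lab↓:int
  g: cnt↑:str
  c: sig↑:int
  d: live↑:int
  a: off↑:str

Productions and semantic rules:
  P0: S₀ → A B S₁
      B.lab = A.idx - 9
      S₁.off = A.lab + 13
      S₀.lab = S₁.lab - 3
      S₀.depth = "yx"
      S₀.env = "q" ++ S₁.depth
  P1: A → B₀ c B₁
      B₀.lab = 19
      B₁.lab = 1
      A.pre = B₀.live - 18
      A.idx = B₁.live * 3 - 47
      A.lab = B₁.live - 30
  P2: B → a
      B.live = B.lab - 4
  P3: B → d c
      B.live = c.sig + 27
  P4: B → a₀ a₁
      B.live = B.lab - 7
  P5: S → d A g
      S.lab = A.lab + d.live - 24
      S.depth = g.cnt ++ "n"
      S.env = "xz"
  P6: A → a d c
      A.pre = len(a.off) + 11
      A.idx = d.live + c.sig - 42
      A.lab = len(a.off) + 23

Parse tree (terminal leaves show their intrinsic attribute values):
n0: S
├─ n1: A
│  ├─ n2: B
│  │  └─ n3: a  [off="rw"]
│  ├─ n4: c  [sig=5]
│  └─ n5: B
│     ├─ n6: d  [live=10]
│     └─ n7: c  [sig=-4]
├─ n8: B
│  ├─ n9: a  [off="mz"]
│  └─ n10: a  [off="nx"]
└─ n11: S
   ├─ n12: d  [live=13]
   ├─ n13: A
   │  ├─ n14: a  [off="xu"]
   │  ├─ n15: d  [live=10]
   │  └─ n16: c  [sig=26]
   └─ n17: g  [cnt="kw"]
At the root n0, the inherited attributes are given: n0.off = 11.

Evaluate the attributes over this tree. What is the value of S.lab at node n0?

1. n0.off = 11  [given at root]
2. n2.lab = 19  [19]
3. n3.off = "rw"  [terminal]
4. n2.live = 15  [B.lab - 4]
5. n4.sig = 5  [terminal]
6. n5.lab = 1  [1]
7. n6.live = 10  [terminal]
8. n7.sig = -4  [terminal]
9. n5.live = 23  [c.sig + 27]
10. n1.pre = -3  [B₀.live - 18]
11. n1.idx = 22  [B₁.live * 3 - 47]
12. n1.lab = -7  [B₁.live - 30]
13. n8.lab = 13  [A.idx - 9]
14. n9.off = "mz"  [terminal]
15. n10.off = "nx"  [terminal]
16. n8.live = 6  [B.lab - 7]
17. n11.off = 6  [A.lab + 13]
18. n12.live = 13  [terminal]
19. n14.off = "xu"  [terminal]
20. n15.live = 10  [terminal]
21. n16.sig = 26  [terminal]
22. n13.pre = 13  [len(a.off) + 11]
23. n13.idx = -6  [d.live + c.sig - 42]
24. n13.lab = 25  [len(a.off) + 23]
25. n17.cnt = "kw"  [terminal]
26. n11.lab = 14  [A.lab + d.live - 24]
27. n11.depth = "kwn"  [g.cnt ++ "n"]
28. n11.env = "xz"  ["xz"]
29. n0.lab = 11  [S₁.lab - 3]
30. n0.depth = "yx"  ["yx"]
31. n0.env = "qkwn"  ["q" ++ S₁.depth]

11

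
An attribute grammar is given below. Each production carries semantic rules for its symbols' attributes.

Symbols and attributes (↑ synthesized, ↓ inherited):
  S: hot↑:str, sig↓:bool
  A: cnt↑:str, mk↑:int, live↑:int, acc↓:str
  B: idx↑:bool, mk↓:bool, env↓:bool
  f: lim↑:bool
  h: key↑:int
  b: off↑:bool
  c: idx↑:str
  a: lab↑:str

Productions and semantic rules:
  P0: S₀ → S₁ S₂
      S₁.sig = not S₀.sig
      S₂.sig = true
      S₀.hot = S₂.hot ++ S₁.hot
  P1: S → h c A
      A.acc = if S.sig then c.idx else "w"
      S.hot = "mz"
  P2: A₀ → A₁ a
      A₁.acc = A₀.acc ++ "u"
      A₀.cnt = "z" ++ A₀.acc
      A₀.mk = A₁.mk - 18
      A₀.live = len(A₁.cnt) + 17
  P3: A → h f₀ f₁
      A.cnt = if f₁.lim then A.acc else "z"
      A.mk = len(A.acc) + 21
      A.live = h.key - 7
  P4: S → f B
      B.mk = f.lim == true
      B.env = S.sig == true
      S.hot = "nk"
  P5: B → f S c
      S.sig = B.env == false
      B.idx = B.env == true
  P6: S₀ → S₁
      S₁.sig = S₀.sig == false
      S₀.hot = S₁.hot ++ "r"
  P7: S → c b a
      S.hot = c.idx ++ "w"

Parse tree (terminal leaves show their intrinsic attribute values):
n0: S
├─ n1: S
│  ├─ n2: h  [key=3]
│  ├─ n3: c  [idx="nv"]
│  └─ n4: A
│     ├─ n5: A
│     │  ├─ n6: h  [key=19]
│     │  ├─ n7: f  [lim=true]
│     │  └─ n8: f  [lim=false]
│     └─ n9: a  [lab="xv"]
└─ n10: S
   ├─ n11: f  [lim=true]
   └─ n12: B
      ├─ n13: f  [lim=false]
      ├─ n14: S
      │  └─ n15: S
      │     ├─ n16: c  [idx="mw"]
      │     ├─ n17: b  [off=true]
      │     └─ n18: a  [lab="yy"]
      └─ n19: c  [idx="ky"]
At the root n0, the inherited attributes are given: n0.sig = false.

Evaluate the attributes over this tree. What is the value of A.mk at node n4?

1. n0.sig = false  [given at root]
2. n1.sig = true  [not S₀.sig]
3. n2.key = 3  [terminal]
4. n3.idx = "nv"  [terminal]
5. n4.acc = "nv"  [if S.sig then c.idx else "w"]
6. n5.acc = "nvu"  [A₀.acc ++ "u"]
7. n6.key = 19  [terminal]
8. n7.lim = true  [terminal]
9. n8.lim = false  [terminal]
10. n5.cnt = "z"  [if f₁.lim then A.acc else "z"]
11. n5.mk = 24  [len(A.acc) + 21]
12. n5.live = 12  [h.key - 7]
13. n9.lab = "xv"  [terminal]
14. n4.cnt = "znv"  ["z" ++ A₀.acc]
15. n4.mk = 6  [A₁.mk - 18]
16. n4.live = 18  [len(A₁.cnt) + 17]
17. n1.hot = "mz"  ["mz"]
18. n10.sig = true  [true]
19. n11.lim = true  [terminal]
20. n12.mk = true  [f.lim == true]
21. n12.env = true  [S.sig == true]
22. n13.lim = false  [terminal]
23. n14.sig = false  [B.env == false]
24. n15.sig = true  [S₀.sig == false]
25. n16.idx = "mw"  [terminal]
26. n17.off = true  [terminal]
27. n18.lab = "yy"  [terminal]
28. n15.hot = "mww"  [c.idx ++ "w"]
29. n14.hot = "mwwr"  [S₁.hot ++ "r"]
30. n19.idx = "ky"  [terminal]
31. n12.idx = true  [B.env == true]
32. n10.hot = "nk"  ["nk"]
33. n0.hot = "nkmz"  [S₂.hot ++ S₁.hot]

6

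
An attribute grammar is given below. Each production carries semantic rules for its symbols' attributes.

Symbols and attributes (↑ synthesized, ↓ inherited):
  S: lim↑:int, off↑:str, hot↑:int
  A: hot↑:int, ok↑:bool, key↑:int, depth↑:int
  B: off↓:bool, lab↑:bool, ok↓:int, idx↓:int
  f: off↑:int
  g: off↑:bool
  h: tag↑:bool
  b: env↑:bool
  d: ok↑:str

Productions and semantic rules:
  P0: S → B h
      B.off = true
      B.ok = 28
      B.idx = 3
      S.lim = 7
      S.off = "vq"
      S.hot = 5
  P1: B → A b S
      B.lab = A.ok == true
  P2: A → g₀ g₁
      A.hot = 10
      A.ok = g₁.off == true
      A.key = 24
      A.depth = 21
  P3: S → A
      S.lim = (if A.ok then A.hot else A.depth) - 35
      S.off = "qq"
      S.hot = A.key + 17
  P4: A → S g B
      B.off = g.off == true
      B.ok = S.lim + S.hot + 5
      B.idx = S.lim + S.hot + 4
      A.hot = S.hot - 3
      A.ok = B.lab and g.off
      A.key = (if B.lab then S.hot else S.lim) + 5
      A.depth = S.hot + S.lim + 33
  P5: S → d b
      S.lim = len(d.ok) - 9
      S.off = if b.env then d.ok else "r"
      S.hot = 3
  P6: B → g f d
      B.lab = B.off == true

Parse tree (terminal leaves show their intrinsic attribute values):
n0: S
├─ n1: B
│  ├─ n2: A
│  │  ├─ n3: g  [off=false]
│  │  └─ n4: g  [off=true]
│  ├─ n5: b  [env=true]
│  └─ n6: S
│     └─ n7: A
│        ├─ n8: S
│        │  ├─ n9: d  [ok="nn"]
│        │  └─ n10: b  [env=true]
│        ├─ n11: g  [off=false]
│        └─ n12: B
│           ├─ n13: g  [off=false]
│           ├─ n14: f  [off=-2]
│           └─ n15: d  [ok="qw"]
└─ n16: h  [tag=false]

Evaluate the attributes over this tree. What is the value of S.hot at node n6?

1. n1.off = true  [true]
2. n1.ok = 28  [28]
3. n1.idx = 3  [3]
4. n3.off = false  [terminal]
5. n4.off = true  [terminal]
6. n2.hot = 10  [10]
7. n2.ok = true  [g₁.off == true]
8. n2.key = 24  [24]
9. n2.depth = 21  [21]
10. n5.env = true  [terminal]
11. n9.ok = "nn"  [terminal]
12. n10.env = true  [terminal]
13. n8.lim = -7  [len(d.ok) - 9]
14. n8.off = "nn"  [if b.env then d.ok else "r"]
15. n8.hot = 3  [3]
16. n11.off = false  [terminal]
17. n12.off = false  [g.off == true]
18. n12.ok = 1  [S.lim + S.hot + 5]
19. n12.idx = 0  [S.lim + S.hot + 4]
20. n13.off = false  [terminal]
21. n14.off = -2  [terminal]
22. n15.ok = "qw"  [terminal]
23. n12.lab = false  [B.off == true]
24. n7.hot = 0  [S.hot - 3]
25. n7.ok = false  [B.lab and g.off]
26. n7.key = -2  [(if B.lab then S.hot else S.lim) + 5]
27. n7.depth = 29  [S.hot + S.lim + 33]
28. n6.lim = -6  [(if A.ok then A.hot else A.depth) - 35]
29. n6.off = "qq"  ["qq"]
30. n6.hot = 15  [A.key + 17]
31. n1.lab = true  [A.ok == true]
32. n16.tag = false  [terminal]
33. n0.lim = 7  [7]
34. n0.off = "vq"  ["vq"]
35. n0.hot = 5  [5]

15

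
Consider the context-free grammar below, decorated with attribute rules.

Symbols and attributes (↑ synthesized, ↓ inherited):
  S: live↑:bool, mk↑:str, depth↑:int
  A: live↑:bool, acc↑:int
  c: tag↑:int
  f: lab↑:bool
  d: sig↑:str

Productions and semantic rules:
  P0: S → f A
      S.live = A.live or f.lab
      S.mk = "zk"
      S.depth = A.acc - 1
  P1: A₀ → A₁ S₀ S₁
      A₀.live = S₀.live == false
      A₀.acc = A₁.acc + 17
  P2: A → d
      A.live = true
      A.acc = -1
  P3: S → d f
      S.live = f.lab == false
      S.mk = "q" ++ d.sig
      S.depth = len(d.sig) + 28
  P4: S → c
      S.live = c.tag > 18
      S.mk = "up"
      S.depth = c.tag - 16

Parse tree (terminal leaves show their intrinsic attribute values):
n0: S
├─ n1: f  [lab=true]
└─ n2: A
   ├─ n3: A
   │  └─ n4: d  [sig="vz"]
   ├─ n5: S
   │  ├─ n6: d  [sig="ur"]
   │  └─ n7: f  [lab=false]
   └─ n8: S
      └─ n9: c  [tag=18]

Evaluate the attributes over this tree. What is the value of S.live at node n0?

true

1. n1.lab = true  [terminal]
2. n4.sig = "vz"  [terminal]
3. n3.live = true  [true]
4. n3.acc = -1  [-1]
5. n6.sig = "ur"  [terminal]
6. n7.lab = false  [terminal]
7. n5.live = true  [f.lab == false]
8. n5.mk = "qur"  ["q" ++ d.sig]
9. n5.depth = 30  [len(d.sig) + 28]
10. n9.tag = 18  [terminal]
11. n8.live = false  [c.tag > 18]
12. n8.mk = "up"  ["up"]
13. n8.depth = 2  [c.tag - 16]
14. n2.live = false  [S₀.live == false]
15. n2.acc = 16  [A₁.acc + 17]
16. n0.live = true  [A.live or f.lab]
17. n0.mk = "zk"  ["zk"]
18. n0.depth = 15  [A.acc - 1]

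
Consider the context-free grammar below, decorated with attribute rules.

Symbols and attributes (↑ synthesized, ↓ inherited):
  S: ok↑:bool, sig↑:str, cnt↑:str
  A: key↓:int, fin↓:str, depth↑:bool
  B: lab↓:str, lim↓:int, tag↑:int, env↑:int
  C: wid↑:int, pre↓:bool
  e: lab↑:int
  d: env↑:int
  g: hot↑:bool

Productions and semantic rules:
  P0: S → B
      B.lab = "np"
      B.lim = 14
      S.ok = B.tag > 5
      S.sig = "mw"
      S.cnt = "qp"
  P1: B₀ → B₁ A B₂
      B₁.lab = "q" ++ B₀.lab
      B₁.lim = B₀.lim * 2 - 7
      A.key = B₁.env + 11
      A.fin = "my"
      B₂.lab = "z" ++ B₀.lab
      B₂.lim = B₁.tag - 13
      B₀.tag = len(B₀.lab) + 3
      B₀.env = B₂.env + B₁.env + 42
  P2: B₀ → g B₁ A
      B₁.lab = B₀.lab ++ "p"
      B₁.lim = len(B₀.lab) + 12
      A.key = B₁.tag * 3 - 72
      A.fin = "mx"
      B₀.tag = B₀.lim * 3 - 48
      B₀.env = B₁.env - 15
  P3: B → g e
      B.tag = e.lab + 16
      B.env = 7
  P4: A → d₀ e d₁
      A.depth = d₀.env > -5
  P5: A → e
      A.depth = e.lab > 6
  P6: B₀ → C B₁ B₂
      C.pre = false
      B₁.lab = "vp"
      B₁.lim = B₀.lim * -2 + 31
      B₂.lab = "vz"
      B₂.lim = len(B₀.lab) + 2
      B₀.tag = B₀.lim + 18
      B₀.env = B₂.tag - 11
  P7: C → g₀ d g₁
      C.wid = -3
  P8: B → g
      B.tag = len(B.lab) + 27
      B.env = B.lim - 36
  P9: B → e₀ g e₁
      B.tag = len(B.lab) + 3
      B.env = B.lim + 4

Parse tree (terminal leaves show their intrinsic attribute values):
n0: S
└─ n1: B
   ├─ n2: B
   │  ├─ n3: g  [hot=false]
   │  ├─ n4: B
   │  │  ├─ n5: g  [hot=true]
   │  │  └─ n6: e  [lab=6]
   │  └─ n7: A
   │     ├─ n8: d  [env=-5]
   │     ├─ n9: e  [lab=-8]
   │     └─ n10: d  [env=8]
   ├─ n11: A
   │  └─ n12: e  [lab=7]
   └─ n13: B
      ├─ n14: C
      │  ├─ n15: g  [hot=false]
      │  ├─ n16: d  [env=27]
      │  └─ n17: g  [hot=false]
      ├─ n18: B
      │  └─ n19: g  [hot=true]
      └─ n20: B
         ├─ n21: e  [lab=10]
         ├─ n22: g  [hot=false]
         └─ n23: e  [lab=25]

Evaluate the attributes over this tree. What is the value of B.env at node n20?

1. n1.lab = "np"  ["np"]
2. n1.lim = 14  [14]
3. n2.lab = "qnp"  ["q" ++ B₀.lab]
4. n2.lim = 21  [B₀.lim * 2 - 7]
5. n3.hot = false  [terminal]
6. n4.lab = "qnpp"  [B₀.lab ++ "p"]
7. n4.lim = 15  [len(B₀.lab) + 12]
8. n5.hot = true  [terminal]
9. n6.lab = 6  [terminal]
10. n4.tag = 22  [e.lab + 16]
11. n4.env = 7  [7]
12. n7.key = -6  [B₁.tag * 3 - 72]
13. n7.fin = "mx"  ["mx"]
14. n8.env = -5  [terminal]
15. n9.lab = -8  [terminal]
16. n10.env = 8  [terminal]
17. n7.depth = false  [d₀.env > -5]
18. n2.tag = 15  [B₀.lim * 3 - 48]
19. n2.env = -8  [B₁.env - 15]
20. n11.key = 3  [B₁.env + 11]
21. n11.fin = "my"  ["my"]
22. n12.lab = 7  [terminal]
23. n11.depth = true  [e.lab > 6]
24. n13.lab = "znp"  ["z" ++ B₀.lab]
25. n13.lim = 2  [B₁.tag - 13]
26. n14.pre = false  [false]
27. n15.hot = false  [terminal]
28. n16.env = 27  [terminal]
29. n17.hot = false  [terminal]
30. n14.wid = -3  [-3]
31. n18.lab = "vp"  ["vp"]
32. n18.lim = 27  [B₀.lim * -2 + 31]
33. n19.hot = true  [terminal]
34. n18.tag = 29  [len(B.lab) + 27]
35. n18.env = -9  [B.lim - 36]
36. n20.lab = "vz"  ["vz"]
37. n20.lim = 5  [len(B₀.lab) + 2]
38. n21.lab = 10  [terminal]
39. n22.hot = false  [terminal]
40. n23.lab = 25  [terminal]
41. n20.tag = 5  [len(B.lab) + 3]
42. n20.env = 9  [B.lim + 4]
43. n13.tag = 20  [B₀.lim + 18]
44. n13.env = -6  [B₂.tag - 11]
45. n1.tag = 5  [len(B₀.lab) + 3]
46. n1.env = 28  [B₂.env + B₁.env + 42]
47. n0.ok = false  [B.tag > 5]
48. n0.sig = "mw"  ["mw"]
49. n0.cnt = "qp"  ["qp"]

9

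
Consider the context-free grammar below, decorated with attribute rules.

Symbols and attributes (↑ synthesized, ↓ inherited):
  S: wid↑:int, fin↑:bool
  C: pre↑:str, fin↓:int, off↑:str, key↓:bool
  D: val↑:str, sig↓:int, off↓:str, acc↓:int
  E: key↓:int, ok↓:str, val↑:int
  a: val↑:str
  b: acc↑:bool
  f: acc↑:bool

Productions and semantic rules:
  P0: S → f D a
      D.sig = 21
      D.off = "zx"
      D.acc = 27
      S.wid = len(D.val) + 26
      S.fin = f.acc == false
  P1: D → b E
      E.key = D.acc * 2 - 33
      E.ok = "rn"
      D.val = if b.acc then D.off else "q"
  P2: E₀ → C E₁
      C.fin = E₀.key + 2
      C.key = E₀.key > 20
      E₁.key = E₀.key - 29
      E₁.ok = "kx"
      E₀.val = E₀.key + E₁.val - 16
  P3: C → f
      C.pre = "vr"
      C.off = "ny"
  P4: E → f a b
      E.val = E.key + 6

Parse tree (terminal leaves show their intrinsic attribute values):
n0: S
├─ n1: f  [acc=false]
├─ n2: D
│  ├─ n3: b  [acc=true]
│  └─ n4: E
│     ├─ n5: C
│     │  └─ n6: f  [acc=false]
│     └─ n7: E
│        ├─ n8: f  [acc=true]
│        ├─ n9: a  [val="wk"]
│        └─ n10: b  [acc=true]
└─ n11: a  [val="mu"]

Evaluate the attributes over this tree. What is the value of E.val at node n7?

1. n1.acc = false  [terminal]
2. n2.sig = 21  [21]
3. n2.off = "zx"  ["zx"]
4. n2.acc = 27  [27]
5. n3.acc = true  [terminal]
6. n4.key = 21  [D.acc * 2 - 33]
7. n4.ok = "rn"  ["rn"]
8. n5.fin = 23  [E₀.key + 2]
9. n5.key = true  [E₀.key > 20]
10. n6.acc = false  [terminal]
11. n5.pre = "vr"  ["vr"]
12. n5.off = "ny"  ["ny"]
13. n7.key = -8  [E₀.key - 29]
14. n7.ok = "kx"  ["kx"]
15. n8.acc = true  [terminal]
16. n9.val = "wk"  [terminal]
17. n10.acc = true  [terminal]
18. n7.val = -2  [E.key + 6]
19. n4.val = 3  [E₀.key + E₁.val - 16]
20. n2.val = "zx"  [if b.acc then D.off else "q"]
21. n11.val = "mu"  [terminal]
22. n0.wid = 28  [len(D.val) + 26]
23. n0.fin = true  [f.acc == false]

-2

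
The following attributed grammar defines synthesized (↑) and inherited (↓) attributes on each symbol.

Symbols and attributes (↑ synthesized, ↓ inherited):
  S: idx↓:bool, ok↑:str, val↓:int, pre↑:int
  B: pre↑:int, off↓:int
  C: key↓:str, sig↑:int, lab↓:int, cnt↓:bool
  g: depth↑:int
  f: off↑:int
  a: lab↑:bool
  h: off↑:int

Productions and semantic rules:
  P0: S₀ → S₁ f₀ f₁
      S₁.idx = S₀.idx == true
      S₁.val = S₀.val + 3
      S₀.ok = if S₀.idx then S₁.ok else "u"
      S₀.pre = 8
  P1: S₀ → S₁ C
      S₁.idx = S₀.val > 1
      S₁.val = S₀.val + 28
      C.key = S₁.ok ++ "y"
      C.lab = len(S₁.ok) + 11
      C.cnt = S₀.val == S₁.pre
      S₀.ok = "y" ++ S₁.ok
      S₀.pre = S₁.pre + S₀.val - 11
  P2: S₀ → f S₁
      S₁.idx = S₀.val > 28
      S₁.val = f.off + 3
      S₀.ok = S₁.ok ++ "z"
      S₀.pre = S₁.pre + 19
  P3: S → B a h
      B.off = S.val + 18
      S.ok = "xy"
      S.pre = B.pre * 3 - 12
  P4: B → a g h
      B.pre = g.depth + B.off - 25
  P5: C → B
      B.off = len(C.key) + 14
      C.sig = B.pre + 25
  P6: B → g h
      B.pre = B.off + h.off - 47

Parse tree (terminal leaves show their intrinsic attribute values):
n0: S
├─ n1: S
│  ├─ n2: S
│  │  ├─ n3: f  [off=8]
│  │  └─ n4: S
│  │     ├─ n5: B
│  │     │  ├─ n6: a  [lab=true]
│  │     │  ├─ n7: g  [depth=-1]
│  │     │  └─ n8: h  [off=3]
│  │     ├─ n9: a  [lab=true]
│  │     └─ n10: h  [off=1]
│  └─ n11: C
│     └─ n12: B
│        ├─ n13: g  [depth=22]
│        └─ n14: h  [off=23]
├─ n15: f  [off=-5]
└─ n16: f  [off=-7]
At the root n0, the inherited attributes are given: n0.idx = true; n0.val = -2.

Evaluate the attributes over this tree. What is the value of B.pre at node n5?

3

1. n0.idx = true  [given at root]
2. n0.val = -2  [given at root]
3. n1.idx = true  [S₀.idx == true]
4. n1.val = 1  [S₀.val + 3]
5. n2.idx = false  [S₀.val > 1]
6. n2.val = 29  [S₀.val + 28]
7. n3.off = 8  [terminal]
8. n4.idx = true  [S₀.val > 28]
9. n4.val = 11  [f.off + 3]
10. n5.off = 29  [S.val + 18]
11. n6.lab = true  [terminal]
12. n7.depth = -1  [terminal]
13. n8.off = 3  [terminal]
14. n5.pre = 3  [g.depth + B.off - 25]
15. n9.lab = true  [terminal]
16. n10.off = 1  [terminal]
17. n4.ok = "xy"  ["xy"]
18. n4.pre = -3  [B.pre * 3 - 12]
19. n2.ok = "xyz"  [S₁.ok ++ "z"]
20. n2.pre = 16  [S₁.pre + 19]
21. n11.key = "xyzy"  [S₁.ok ++ "y"]
22. n11.lab = 14  [len(S₁.ok) + 11]
23. n11.cnt = false  [S₀.val == S₁.pre]
24. n12.off = 18  [len(C.key) + 14]
25. n13.depth = 22  [terminal]
26. n14.off = 23  [terminal]
27. n12.pre = -6  [B.off + h.off - 47]
28. n11.sig = 19  [B.pre + 25]
29. n1.ok = "yxyz"  ["y" ++ S₁.ok]
30. n1.pre = 6  [S₁.pre + S₀.val - 11]
31. n15.off = -5  [terminal]
32. n16.off = -7  [terminal]
33. n0.ok = "yxyz"  [if S₀.idx then S₁.ok else "u"]
34. n0.pre = 8  [8]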